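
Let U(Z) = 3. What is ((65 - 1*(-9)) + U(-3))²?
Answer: 5929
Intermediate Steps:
((65 - 1*(-9)) + U(-3))² = ((65 - 1*(-9)) + 3)² = ((65 + 9) + 3)² = (74 + 3)² = 77² = 5929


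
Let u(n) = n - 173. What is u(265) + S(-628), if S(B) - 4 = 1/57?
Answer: 5473/57 ≈ 96.018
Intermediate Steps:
u(n) = -173 + n
S(B) = 229/57 (S(B) = 4 + 1/57 = 229/57)
u(265) + S(-628) = (-173 + 265) + 229/57 = 92 + 229/57 = 5473/57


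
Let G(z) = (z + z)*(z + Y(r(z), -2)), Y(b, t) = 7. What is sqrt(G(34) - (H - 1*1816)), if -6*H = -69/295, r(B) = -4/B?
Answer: 13*sqrt(9483070)/590 ≈ 67.853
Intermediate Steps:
H = 23/590 (H = -(-23)/(2*295) = -1/6*(-69/295) = 23/590 ≈ 0.038983)
G(z) = 2*z*(7 + z) (G(z) = (z + z)*(z + 7) = (2*z)*(7 + z) = 2*z*(7 + z))
sqrt(G(34) - (H - 1*1816)) = sqrt(2*34*(7 + 34) - (23/590 - 1*1816)) = sqrt(2*34*41 - (23/590 - 1816)) = sqrt(2788 - 1*(-1071417/590)) = sqrt(2788 + 1071417/590) = sqrt(2716337/590) = 13*sqrt(9483070)/590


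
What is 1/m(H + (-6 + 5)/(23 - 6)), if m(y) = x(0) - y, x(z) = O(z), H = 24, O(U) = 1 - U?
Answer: -17/390 ≈ -0.043590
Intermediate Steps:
x(z) = 1 - z
m(y) = 1 - y (m(y) = (1 - 1*0) - y = (1 + 0) - y = 1 - y)
1/m(H + (-6 + 5)/(23 - 6)) = 1/(1 - (24 + (-6 + 5)/(23 - 6))) = 1/(1 - (24 - 1/17)) = 1/(1 - 1*407/17) = 1/(1 - 407/17) = 1/(-390/17) = -17/390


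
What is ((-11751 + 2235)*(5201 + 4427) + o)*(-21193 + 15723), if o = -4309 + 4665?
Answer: 501159715240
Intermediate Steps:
o = 356
((-11751 + 2235)*(5201 + 4427) + o)*(-21193 + 15723) = ((-11751 + 2235)*(5201 + 4427) + 356)*(-21193 + 15723) = (-9516*9628 + 356)*(-5470) = (-91620048 + 356)*(-5470) = -91619692*(-5470) = 501159715240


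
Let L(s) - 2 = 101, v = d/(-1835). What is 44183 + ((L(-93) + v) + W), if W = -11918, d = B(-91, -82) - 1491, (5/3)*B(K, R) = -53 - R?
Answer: 296983768/9175 ≈ 32369.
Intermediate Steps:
B(K, R) = -159/5 - 3*R/5 (B(K, R) = 3*(-53 - R)/5 = -159/5 - 3*R/5)
d = -7368/5 (d = (-159/5 - 3/5*(-82)) - 1491 = (-159/5 + 246/5) - 1491 = 87/5 - 1491 = -7368/5 ≈ -1473.6)
v = 7368/9175 (v = -7368/5/(-1835) = -7368/5*(-1/1835) = 7368/9175 ≈ 0.80305)
L(s) = 103 (L(s) = 2 + 101 = 103)
44183 + ((L(-93) + v) + W) = 44183 + ((103 + 7368/9175) - 11918) = 44183 + (952393/9175 - 11918) = 44183 - 108395257/9175 = 296983768/9175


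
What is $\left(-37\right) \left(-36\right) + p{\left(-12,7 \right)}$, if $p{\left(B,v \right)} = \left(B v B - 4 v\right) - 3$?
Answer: $2309$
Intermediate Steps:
$p{\left(B,v \right)} = -3 - 4 v + v B^{2}$ ($p{\left(B,v \right)} = \left(v B^{2} - 4 v\right) - 3 = \left(- 4 v + v B^{2}\right) - 3 = -3 - 4 v + v B^{2}$)
$\left(-37\right) \left(-36\right) + p{\left(-12,7 \right)} = \left(-37\right) \left(-36\right) - \left(31 - 1008\right) = 1332 - -977 = 1332 + 977 = 2309$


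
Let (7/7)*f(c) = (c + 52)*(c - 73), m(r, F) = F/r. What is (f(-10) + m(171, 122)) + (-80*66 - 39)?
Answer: -1505533/171 ≈ -8804.3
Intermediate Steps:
f(c) = (-73 + c)*(52 + c) (f(c) = (c + 52)*(c - 73) = (52 + c)*(-73 + c) = (-73 + c)*(52 + c))
(f(-10) + m(171, 122)) + (-80*66 - 39) = ((-3796 + (-10)² - 21*(-10)) + 122/171) + (-80*66 - 39) = ((-3796 + 100 + 210) + 122*(1/171)) + (-5280 - 39) = (-3486 + 122/171) - 5319 = -595984/171 - 5319 = -1505533/171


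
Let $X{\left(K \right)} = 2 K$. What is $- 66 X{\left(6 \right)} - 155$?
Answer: $-947$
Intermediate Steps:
$- 66 X{\left(6 \right)} - 155 = - 66 \cdot 2 \cdot 6 - 155 = \left(-66\right) 12 - 155 = -792 - 155 = -947$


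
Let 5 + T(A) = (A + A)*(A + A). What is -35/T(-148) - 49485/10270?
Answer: -10976683/2277886 ≈ -4.8188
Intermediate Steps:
T(A) = -5 + 4*A**2 (T(A) = -5 + (A + A)*(A + A) = -5 + (2*A)*(2*A) = -5 + 4*A**2)
-35/T(-148) - 49485/10270 = -35/(-5 + 4*(-148)**2) - 49485/10270 = -35/(-5 + 4*21904) - 49485*1/10270 = -35/(-5 + 87616) - 9897/2054 = -35/87611 - 9897/2054 = -10976683/2277886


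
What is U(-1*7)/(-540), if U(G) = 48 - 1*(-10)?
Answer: -29/270 ≈ -0.10741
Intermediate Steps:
U(G) = 58 (U(G) = 48 + 10 = 58)
U(-1*7)/(-540) = 58/(-540) = 58*(-1/540) = -29/270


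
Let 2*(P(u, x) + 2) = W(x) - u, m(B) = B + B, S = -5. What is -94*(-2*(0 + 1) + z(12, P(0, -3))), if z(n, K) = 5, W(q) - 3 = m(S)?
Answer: -282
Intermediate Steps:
m(B) = 2*B
W(q) = -7 (W(q) = 3 + 2*(-5) = 3 - 10 = -7)
P(u, x) = -11/2 - u/2 (P(u, x) = -2 + (-7 - u)/2 = -2 + (-7/2 - u/2) = -11/2 - u/2)
-94*(-2*(0 + 1) + z(12, P(0, -3))) = -94*(-2*(0 + 1) + 5) = -94*(-2*1 + 5) = -94*(-2 + 5) = -94*3 = -282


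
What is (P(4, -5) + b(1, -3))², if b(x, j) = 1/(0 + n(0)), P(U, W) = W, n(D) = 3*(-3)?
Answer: 2116/81 ≈ 26.123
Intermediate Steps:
n(D) = -9
b(x, j) = -⅑ (b(x, j) = 1/(0 - 9) = 1/(-9) = -⅑)
(P(4, -5) + b(1, -3))² = (-5 - ⅑)² = (-46/9)² = 2116/81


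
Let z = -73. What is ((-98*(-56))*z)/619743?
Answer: -400624/619743 ≈ -0.64644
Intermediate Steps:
((-98*(-56))*z)/619743 = (-98*(-56)*(-73))/619743 = (5488*(-73))*(1/619743) = -400624*1/619743 = -400624/619743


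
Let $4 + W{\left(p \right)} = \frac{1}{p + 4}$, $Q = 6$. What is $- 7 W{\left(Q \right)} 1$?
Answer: $\frac{273}{10} \approx 27.3$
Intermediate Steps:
$W{\left(p \right)} = -4 + \frac{1}{4 + p}$ ($W{\left(p \right)} = -4 + \frac{1}{p + 4} = -4 + \frac{1}{4 + p}$)
$- 7 W{\left(Q \right)} 1 = - 7 \frac{-15 - 24}{4 + 6} \cdot 1 = - 7 \frac{-15 - 24}{10} \cdot 1 = - 7 \cdot \frac{1}{10} \left(-39\right) 1 = \left(-7\right) \left(- \frac{39}{10}\right) 1 = \frac{273}{10} \cdot 1 = \frac{273}{10}$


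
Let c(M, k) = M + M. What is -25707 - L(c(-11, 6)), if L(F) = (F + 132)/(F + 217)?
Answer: -1002595/39 ≈ -25708.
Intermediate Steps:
c(M, k) = 2*M
L(F) = (132 + F)/(217 + F)
-25707 - L(c(-11, 6)) = -25707 - (132 + 2*(-11))/(217 + 2*(-11)) = -25707 - (132 - 22)/(217 - 22) = -25707 - 110/195 = -25707 - 1*22/39 = -25707 - 22/39 = -1002595/39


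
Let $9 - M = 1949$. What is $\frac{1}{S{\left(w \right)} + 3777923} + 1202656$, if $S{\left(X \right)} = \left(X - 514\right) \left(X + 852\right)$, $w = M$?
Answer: $\frac{7754575556001}{6447875} \approx 1.2027 \cdot 10^{6}$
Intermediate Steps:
$M = -1940$ ($M = 9 - 1949 = -1940$)
$w = -1940$
$S{\left(X \right)} = \left(-514 + X\right) \left(852 + X\right)$
$\frac{1}{S{\left(w \right)} + 3777923} + 1202656 = \frac{1}{\left(-437928 + \left(-1940\right)^{2} + 338 \left(-1940\right)\right) + 3777923} + 1202656 = \frac{1}{\left(-437928 + 3763600 - 655720\right) + 3777923} + 1202656 = \frac{1}{2669952 + 3777923} + 1202656 = \frac{1}{6447875} + 1202656 = \frac{7754575556001}{6447875}$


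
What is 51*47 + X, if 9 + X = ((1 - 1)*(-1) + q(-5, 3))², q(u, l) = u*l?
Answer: 2613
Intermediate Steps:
q(u, l) = l*u
X = 216 (X = -9 + ((1 - 1)*(-1) + 3*(-5))² = -9 + (0*(-1) - 15)² = -9 + (0 - 15)² = -9 + (-15)² = -9 + 225 = 216)
51*47 + X = 51*47 + 216 = 2397 + 216 = 2613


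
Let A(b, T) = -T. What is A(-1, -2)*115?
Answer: 230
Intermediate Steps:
A(-1, -2)*115 = -1*(-2)*115 = 2*115 = 230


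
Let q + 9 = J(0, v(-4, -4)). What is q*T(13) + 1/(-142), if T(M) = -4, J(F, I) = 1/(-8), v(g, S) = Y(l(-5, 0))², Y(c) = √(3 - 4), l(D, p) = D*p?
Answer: 2591/71 ≈ 36.493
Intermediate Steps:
Y(c) = I (Y(c) = √(-1) = I)
v(g, S) = -1 (v(g, S) = I² = -1)
J(F, I) = -⅛
q = -73/8 (q = -9 - ⅛ = -73/8 ≈ -9.1250)
q*T(13) + 1/(-142) = -73/8*(-4) + 1/(-142) = 73/2 - 1/142 = 2591/71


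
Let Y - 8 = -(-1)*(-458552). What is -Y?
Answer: 458544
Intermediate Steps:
Y = -458544 (Y = 8 - (-1)*(-458552) = 8 - 1*458552 = 8 - 458552 = -458544)
-Y = -1*(-458544) = 458544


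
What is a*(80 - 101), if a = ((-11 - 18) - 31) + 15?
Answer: 945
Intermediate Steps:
a = -45 (a = (-29 - 31) + 15 = -60 + 15 = -45)
a*(80 - 101) = -45*(80 - 101) = -45*(-21) = 945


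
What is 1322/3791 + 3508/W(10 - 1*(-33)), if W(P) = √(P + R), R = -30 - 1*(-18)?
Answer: 1322/3791 + 3508*√31/31 ≈ 630.40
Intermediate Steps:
R = -12 (R = -30 + 18 = -12)
W(P) = √(-12 + P) (W(P) = √(P - 12) = √(-12 + P))
1322/3791 + 3508/W(10 - 1*(-33)) = 1322/3791 + 3508/(√(-12 + (10 - 1*(-33)))) = 1322*(1/3791) + 3508/(√(-12 + (10 + 33))) = 1322/3791 + 3508/(√(-12 + 43)) = 1322/3791 + 3508/(√31) = 1322/3791 + 3508*(√31/31) = 1322/3791 + 3508*√31/31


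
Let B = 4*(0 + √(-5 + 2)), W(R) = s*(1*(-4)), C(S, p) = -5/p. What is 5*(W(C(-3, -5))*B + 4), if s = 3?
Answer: 20 - 240*I*√3 ≈ 20.0 - 415.69*I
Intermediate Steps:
W(R) = -12 (W(R) = 3*(1*(-4)) = 3*(-4) = -12)
B = 4*I*√3 (B = 4*(0 + √(-3)) = 4*(0 + I*√3) = 4*(I*√3) = 4*I*√3 ≈ 6.9282*I)
5*(W(C(-3, -5))*B + 4) = 5*(-48*I*√3 + 4) = 5*(4 - 48*I*√3) = 20 - 240*I*√3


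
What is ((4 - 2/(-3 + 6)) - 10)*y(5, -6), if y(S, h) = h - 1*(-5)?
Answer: 20/3 ≈ 6.6667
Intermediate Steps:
y(S, h) = 5 + h (y(S, h) = h + 5 = 5 + h)
((4 - 2/(-3 + 6)) - 10)*y(5, -6) = ((4 - 2/(-3 + 6)) - 10)*(5 - 6) = ((4 - 2/3) - 10)*(-1) = ((4 + (⅓)*(-2)) - 10)*(-1) = ((4 - ⅔) - 10)*(-1) = (10/3 - 10)*(-1) = -20/3*(-1) = 20/3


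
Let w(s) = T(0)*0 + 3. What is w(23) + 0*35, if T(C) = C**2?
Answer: 3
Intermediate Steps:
w(s) = 3 (w(s) = 0**2*0 + 3 = 0*0 + 3 = 0 + 3 = 3)
w(23) + 0*35 = 3 + 0*35 = 3 + 0 = 3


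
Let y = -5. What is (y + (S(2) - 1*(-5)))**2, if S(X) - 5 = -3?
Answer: 4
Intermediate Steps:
S(X) = 2 (S(X) = 5 - 3 = 2)
(y + (S(2) - 1*(-5)))**2 = (-5 + (2 - 1*(-5)))**2 = (-5 + (2 + 5))**2 = (-5 + 7)**2 = 2**2 = 4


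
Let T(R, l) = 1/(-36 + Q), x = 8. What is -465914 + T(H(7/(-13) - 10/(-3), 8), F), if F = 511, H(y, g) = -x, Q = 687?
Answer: -303310013/651 ≈ -4.6591e+5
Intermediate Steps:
H(y, g) = -8 (H(y, g) = -1*8 = -8)
T(R, l) = 1/651 (T(R, l) = 1/(-36 + 687) = 1/651)
-465914 + T(H(7/(-13) - 10/(-3), 8), F) = -465914 + 1/651 = -303310013/651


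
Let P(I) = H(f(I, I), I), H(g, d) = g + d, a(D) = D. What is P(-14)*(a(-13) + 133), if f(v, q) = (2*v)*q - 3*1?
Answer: 45000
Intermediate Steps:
f(v, q) = -3 + 2*q*v (f(v, q) = 2*q*v - 3 = -3 + 2*q*v)
H(g, d) = d + g
P(I) = -3 + I + 2*I**2 (P(I) = I + (-3 + 2*I*I) = I + (-3 + 2*I**2) = -3 + I + 2*I**2)
P(-14)*(a(-13) + 133) = (-3 - 14 + 2*(-14)**2)*(-13 + 133) = (-3 - 14 + 2*196)*120 = (-3 - 14 + 392)*120 = 375*120 = 45000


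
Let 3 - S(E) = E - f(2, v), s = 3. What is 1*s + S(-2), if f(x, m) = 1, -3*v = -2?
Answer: 9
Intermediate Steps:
v = ⅔ (v = -⅓*(-2) = ⅔ ≈ 0.66667)
S(E) = 4 - E (S(E) = 3 - (E - 1*1) = 3 - (E - 1) = 3 - (-1 + E) = 3 + (1 - E) = 4 - E)
1*s + S(-2) = 1*3 + (4 - 1*(-2)) = 3 + (4 + 2) = 3 + 6 = 9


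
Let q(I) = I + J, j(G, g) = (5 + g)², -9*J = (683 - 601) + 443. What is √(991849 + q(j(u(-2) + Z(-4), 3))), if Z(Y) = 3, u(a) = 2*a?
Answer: 2*√2231673/3 ≈ 995.92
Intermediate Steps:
J = -175/3 (J = -((683 - 601) + 443)/9 = -(82 + 443)/9 = -⅑*525 = -175/3 ≈ -58.333)
q(I) = -175/3 + I (q(I) = I - 175/3 = -175/3 + I)
√(991849 + q(j(u(-2) + Z(-4), 3))) = √(991849 + (-175/3 + (5 + 3)²)) = √(991849 + (-175/3 + 8²)) = √(991849 + (-175/3 + 64)) = √(991849 + 17/3) = √(2975564/3) = 2*√2231673/3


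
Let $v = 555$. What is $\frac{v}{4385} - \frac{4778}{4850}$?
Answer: $- \frac{1825978}{2126725} \approx -0.85859$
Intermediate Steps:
$\frac{v}{4385} - \frac{4778}{4850} = \frac{555}{4385} - \frac{4778}{4850} = 555 \cdot \frac{1}{4385} - \frac{2389}{2425} = \frac{111}{877} - \frac{2389}{2425} = - \frac{1825978}{2126725}$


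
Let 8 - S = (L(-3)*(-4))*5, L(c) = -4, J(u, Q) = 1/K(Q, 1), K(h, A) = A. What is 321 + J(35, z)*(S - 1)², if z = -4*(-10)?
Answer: 5650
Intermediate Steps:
z = 40
J(u, Q) = 1 (J(u, Q) = 1/1 = 1)
S = -72 (S = 8 - (-4*(-4))*5 = 8 - 16*5 = 8 - 1*80 = 8 - 80 = -72)
321 + J(35, z)*(S - 1)² = 321 + 1*(-72 - 1)² = 321 + 1*(-73)² = 321 + 1*5329 = 321 + 5329 = 5650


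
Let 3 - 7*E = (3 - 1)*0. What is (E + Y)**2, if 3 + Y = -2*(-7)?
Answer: 6400/49 ≈ 130.61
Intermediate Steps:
Y = 11 (Y = -3 - 2*(-7) = -3 + 14 = 11)
E = 3/7 (E = 3/7 - (3 - 1)*0/7 = 3/7 - 2*0/7 = 3/7 - 1/7*0 = 3/7 + 0 = 3/7 ≈ 0.42857)
(E + Y)**2 = (3/7 + 11)**2 = (80/7)**2 = 6400/49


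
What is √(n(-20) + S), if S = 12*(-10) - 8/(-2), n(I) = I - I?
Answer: 2*I*√29 ≈ 10.77*I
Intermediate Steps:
n(I) = 0
S = -116 (S = -120 - 8*(-½) = -120 + 4 = -116)
√(n(-20) + S) = √(0 - 116) = √(-116) = 2*I*√29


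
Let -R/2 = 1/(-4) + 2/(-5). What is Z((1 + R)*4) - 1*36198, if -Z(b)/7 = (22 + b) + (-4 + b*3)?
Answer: -182908/5 ≈ -36582.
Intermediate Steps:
R = 13/10 (R = -2*(1/(-4) + 2/(-5)) = -2*(1*(-1/4) + 2*(-1/5)) = -2*(-1/4 - 2/5) = -2*(-13/20) = 13/10 ≈ 1.3000)
Z(b) = -126 - 28*b (Z(b) = -7*((22 + b) + (-4 + b*3)) = -7*((22 + b) + (-4 + 3*b)) = -7*(18 + 4*b) = -126 - 28*b)
Z((1 + R)*4) - 1*36198 = (-126 - 28*(1 + 13/10)*4) - 1*36198 = (-126 - 322*4/5) - 36198 = (-126 - 28*46/5) - 36198 = (-126 - 1288/5) - 36198 = -1918/5 - 36198 = -182908/5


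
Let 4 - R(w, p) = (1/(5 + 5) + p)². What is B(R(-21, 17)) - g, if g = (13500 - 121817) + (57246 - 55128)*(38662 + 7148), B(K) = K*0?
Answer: -96917263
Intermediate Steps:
R(w, p) = 4 - (⅒ + p)² (R(w, p) = 4 - (1/(5 + 5) + p)² = 4 - (1/10 + p)² = 4 - (⅒ + p)²)
B(K) = 0
g = 96917263 (g = -108317 + 2118*45810 = -108317 + 97025580 = 96917263)
B(R(-21, 17)) - g = 0 - 1*96917263 = 0 - 96917263 = -96917263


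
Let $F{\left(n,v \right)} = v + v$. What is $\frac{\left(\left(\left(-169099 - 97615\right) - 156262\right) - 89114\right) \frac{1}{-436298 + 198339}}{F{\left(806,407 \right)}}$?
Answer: $\frac{256045}{96849313} \approx 0.0026437$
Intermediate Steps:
$F{\left(n,v \right)} = 2 v$
$\frac{\left(\left(\left(-169099 - 97615\right) - 156262\right) - 89114\right) \frac{1}{-436298 + 198339}}{F{\left(806,407 \right)}} = \frac{\left(\left(\left(-169099 - 97615\right) - 156262\right) - 89114\right) \frac{1}{-436298 + 198339}}{2 \cdot 407} = \frac{\left(\left(-266714 - 156262\right) - 89114\right) \frac{1}{-237959}}{814} = \left(-422976 - 89114\right) \left(- \frac{1}{237959}\right) \frac{1}{814} = \left(-512090\right) \left(- \frac{1}{237959}\right) \frac{1}{814} = \frac{512090}{237959} \cdot \frac{1}{814} = \frac{256045}{96849313}$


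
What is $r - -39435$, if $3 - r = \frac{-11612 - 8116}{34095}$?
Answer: $\frac{448219446}{11365} \approx 39439.0$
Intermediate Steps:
$r = \frac{40671}{11365}$ ($r = 3 - \frac{-11612 - 8116}{34095} = 3 - \left(-11612 - 8116\right) \frac{1}{34095} = 3 - \left(-19728\right) \frac{1}{34095} = 3 - - \frac{6576}{11365} = 3 + \frac{6576}{11365} = \frac{40671}{11365} \approx 3.5786$)
$r - -39435 = \frac{40671}{11365} - -39435 = \frac{40671}{11365} + 39435 = \frac{448219446}{11365}$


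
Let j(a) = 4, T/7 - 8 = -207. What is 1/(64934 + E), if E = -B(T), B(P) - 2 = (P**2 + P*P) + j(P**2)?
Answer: -1/3815970 ≈ -2.6206e-7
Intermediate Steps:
T = -1393 (T = 56 + 7*(-207) = 56 - 1449 = -1393)
B(P) = 6 + 2*P**2 (B(P) = 2 + ((P**2 + P*P) + 4) = 2 + ((P**2 + P**2) + 4) = 2 + (2*P**2 + 4) = 2 + (4 + 2*P**2) = 6 + 2*P**2)
E = -3880904 (E = -(6 + 2*(-1393)**2) = -(6 + 2*1940449) = -(6 + 3880898) = -1*3880904 = -3880904)
1/(64934 + E) = 1/(64934 - 3880904) = 1/(-3815970) = -1/3815970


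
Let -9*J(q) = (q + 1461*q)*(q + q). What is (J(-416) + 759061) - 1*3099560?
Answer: -527080235/9 ≈ -5.8564e+7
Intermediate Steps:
J(q) = -2924*q²/9 (J(q) = -(q + 1461*q)*(q + q)/9 = -1462*q*2*q/9 = -2924*q²/9)
(J(-416) + 759061) - 1*3099560 = (-2924/9*(-416)² + 759061) - 1*3099560 = (-2924/9*173056 + 759061) - 3099560 = (-506015744/9 + 759061) - 3099560 = -499184195/9 - 3099560 = -527080235/9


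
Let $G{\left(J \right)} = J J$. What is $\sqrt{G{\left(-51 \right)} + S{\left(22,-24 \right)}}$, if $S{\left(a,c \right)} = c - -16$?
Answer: $\sqrt{2593} \approx 50.922$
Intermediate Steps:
$S{\left(a,c \right)} = 16 + c$ ($S{\left(a,c \right)} = c + 16 = 16 + c$)
$G{\left(J \right)} = J^{2}$
$\sqrt{G{\left(-51 \right)} + S{\left(22,-24 \right)}} = \sqrt{\left(-51\right)^{2} + \left(16 - 24\right)} = \sqrt{2601 - 8} = \sqrt{2593}$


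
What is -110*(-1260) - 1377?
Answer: 137223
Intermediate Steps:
-110*(-1260) - 1377 = 138600 - 1377 = 137223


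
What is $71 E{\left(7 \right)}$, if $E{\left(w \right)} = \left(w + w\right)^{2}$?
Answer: $13916$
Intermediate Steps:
$E{\left(w \right)} = 4 w^{2}$ ($E{\left(w \right)} = \left(2 w\right)^{2} = 4 w^{2}$)
$71 E{\left(7 \right)} = 71 \cdot 4 \cdot 7^{2} = 71 \cdot 4 \cdot 49 = 71 \cdot 196 = 13916$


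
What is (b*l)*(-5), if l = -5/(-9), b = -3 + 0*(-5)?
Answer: 25/3 ≈ 8.3333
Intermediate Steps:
b = -3 (b = -3 + 0 = -3)
l = 5/9 (l = -5*(-⅑) = 5/9 ≈ 0.55556)
(b*l)*(-5) = -3*5/9*(-5) = -5/3*(-5) = 25/3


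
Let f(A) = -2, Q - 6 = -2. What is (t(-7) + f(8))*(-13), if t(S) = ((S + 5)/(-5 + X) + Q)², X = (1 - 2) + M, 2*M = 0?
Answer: -1963/9 ≈ -218.11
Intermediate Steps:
M = 0 (M = (½)*0 = 0)
Q = 4 (Q = 6 - 2 = 4)
X = -1 (X = (1 - 2) + 0 = -1 + 0 = -1)
t(S) = (19/6 - S/6)² (t(S) = ((S + 5)/(-5 - 1) + 4)² = ((5 + S)/(-6) + 4)² = ((5 + S)*(-⅙) + 4)² = ((-⅚ - S/6) + 4)² = (19/6 - S/6)²)
(t(-7) + f(8))*(-13) = ((-19 - 7)²/36 - 2)*(-13) = ((1/36)*(-26)² - 2)*(-13) = ((1/36)*676 - 2)*(-13) = (169/9 - 2)*(-13) = (151/9)*(-13) = -1963/9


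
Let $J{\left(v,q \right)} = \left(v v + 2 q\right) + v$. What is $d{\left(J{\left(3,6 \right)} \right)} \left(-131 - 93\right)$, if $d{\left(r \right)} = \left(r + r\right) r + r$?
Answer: $-263424$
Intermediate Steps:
$J{\left(v,q \right)} = v + v^{2} + 2 q$ ($J{\left(v,q \right)} = \left(v^{2} + 2 q\right) + v = v + v^{2} + 2 q$)
$d{\left(r \right)} = r + 2 r^{2}$ ($d{\left(r \right)} = 2 r r + r = 2 r^{2} + r = r + 2 r^{2}$)
$d{\left(J{\left(3,6 \right)} \right)} \left(-131 - 93\right) = \left(3 + 3^{2} + 2 \cdot 6\right) \left(1 + 2 \left(3 + 3^{2} + 2 \cdot 6\right)\right) \left(-131 - 93\right) = \left(3 + 9 + 12\right) \left(1 + 2 \left(3 + 9 + 12\right)\right) \left(-224\right) = 24 \left(1 + 2 \cdot 24\right) \left(-224\right) = 24 \left(1 + 48\right) \left(-224\right) = 24 \cdot 49 \left(-224\right) = 1176 \left(-224\right) = -263424$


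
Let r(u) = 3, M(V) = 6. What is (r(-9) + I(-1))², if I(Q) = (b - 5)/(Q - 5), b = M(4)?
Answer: 289/36 ≈ 8.0278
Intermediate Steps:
b = 6
I(Q) = 1/(-5 + Q) (I(Q) = (6 - 5)/(Q - 5) = 1/(-5 + Q))
(r(-9) + I(-1))² = (3 + 1/(-5 - 1))² = (3 + 1/(-6))² = (3 - ⅙)² = (17/6)² = 289/36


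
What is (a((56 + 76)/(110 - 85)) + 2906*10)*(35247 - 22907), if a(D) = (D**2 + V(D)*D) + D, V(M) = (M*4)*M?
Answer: 1144610204896/3125 ≈ 3.6628e+8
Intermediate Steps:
V(M) = 4*M**2 (V(M) = (4*M)*M = 4*M**2)
a(D) = D + D**2 + 4*D**3 (a(D) = (D**2 + (4*D**2)*D) + D = (D**2 + 4*D**3) + D = D + D**2 + 4*D**3)
(a((56 + 76)/(110 - 85)) + 2906*10)*(35247 - 22907) = (((56 + 76)/(110 - 85))*(1 + (56 + 76)/(110 - 85) + 4*((56 + 76)/(110 - 85))**2) + 2906*10)*(35247 - 22907) = ((132/25)*(1 + 132/25 + 4*(132/25)**2) + 29060)*12340 = ((132*(1/25))*(1 + 132*(1/25) + 4*(132*(1/25))**2) + 29060)*12340 = (132*(1 + 132/25 + 4*(132/25)**2)/25 + 29060)*12340 = (132*(1 + 132/25 + 4*(17424/625))/25 + 29060)*12340 = (132*(1 + 132/25 + 69696/625)/25 + 29060)*12340 = ((132/25)*(73621/625) + 29060)*12340 = (9717972/15625 + 29060)*12340 = (463780472/15625)*12340 = 1144610204896/3125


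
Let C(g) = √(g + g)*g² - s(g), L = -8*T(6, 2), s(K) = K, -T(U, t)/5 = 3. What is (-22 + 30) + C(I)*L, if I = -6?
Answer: 728 + 8640*I*√3 ≈ 728.0 + 14965.0*I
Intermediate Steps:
T(U, t) = -15 (T(U, t) = -5*3 = -15)
L = 120 (L = -8*(-15) = 120)
C(g) = -g + √2*g^(5/2) (C(g) = √(g + g)*g² - g = √(2*g)*g² - g = (√2*√g)*g² - g = √2*g^(5/2) - g = -g + √2*g^(5/2))
(-22 + 30) + C(I)*L = (-22 + 30) + (-1*(-6) + √2*(-6)^(5/2))*120 = 8 + (6 + √2*(36*I*√6))*120 = 8 + (6 + 72*I*√3)*120 = 8 + (720 + 8640*I*√3) = 728 + 8640*I*√3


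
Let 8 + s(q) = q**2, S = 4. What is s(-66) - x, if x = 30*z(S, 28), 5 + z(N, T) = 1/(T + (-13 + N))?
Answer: 85432/19 ≈ 4496.4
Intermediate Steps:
z(N, T) = -5 + 1/(-13 + N + T) (z(N, T) = -5 + 1/(T + (-13 + N)) = -5 + 1/(-13 + N + T))
x = -2820/19 (x = 30*((66 - 5*4 - 5*28)/(-13 + 4 + 28)) = 30*((66 - 20 - 140)/19) = 30*((1/19)*(-94)) = 30*(-94/19) = -2820/19 ≈ -148.42)
s(q) = -8 + q**2
s(-66) - x = (-8 + (-66)**2) - 1*(-2820/19) = (-8 + 4356) + 2820/19 = 4348 + 2820/19 = 85432/19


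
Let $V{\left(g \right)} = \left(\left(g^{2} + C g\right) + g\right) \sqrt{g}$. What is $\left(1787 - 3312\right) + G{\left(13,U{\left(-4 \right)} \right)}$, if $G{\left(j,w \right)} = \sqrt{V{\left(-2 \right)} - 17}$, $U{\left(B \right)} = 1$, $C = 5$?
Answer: $-1525 + \sqrt{-17 - 8 i \sqrt{2}} \approx -1523.7 - 4.3255 i$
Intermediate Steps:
$V{\left(g \right)} = \sqrt{g} \left(g^{2} + 6 g\right)$ ($V{\left(g \right)} = \left(\left(g^{2} + 5 g\right) + g\right) \sqrt{g} = \left(g^{2} + 6 g\right) \sqrt{g} = \sqrt{g} \left(g^{2} + 6 g\right)$)
$G{\left(j,w \right)} = \sqrt{-17 - 8 i \sqrt{2}}$ ($G{\left(j,w \right)} = \sqrt{\left(-2\right)^{\frac{3}{2}} \left(6 - 2\right) - 17} = \sqrt{- 2 i \sqrt{2} \cdot 4 - 17} = \sqrt{- 8 i \sqrt{2} - 17} = \sqrt{-17 - 8 i \sqrt{2}}$)
$\left(1787 - 3312\right) + G{\left(13,U{\left(-4 \right)} \right)} = \left(1787 - 3312\right) + \sqrt{-17 - 8 i \sqrt{2}} = -1525 + \sqrt{-17 - 8 i \sqrt{2}}$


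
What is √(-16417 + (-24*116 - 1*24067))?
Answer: 2*I*√10817 ≈ 208.01*I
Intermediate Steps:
√(-16417 + (-24*116 - 1*24067)) = √(-16417 + (-2784 - 24067)) = √(-16417 - 26851) = √(-43268) = 2*I*√10817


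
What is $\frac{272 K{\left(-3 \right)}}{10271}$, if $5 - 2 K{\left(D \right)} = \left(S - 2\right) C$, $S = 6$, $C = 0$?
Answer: $\frac{680}{10271} \approx 0.066206$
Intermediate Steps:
$K{\left(D \right)} = \frac{5}{2}$ ($K{\left(D \right)} = \frac{5}{2} - \frac{\left(6 - 2\right) 0}{2} = \frac{5}{2} - \frac{4 \cdot 0}{2} = \frac{5}{2} - 0 = \frac{5}{2} + 0 = \frac{5}{2}$)
$\frac{272 K{\left(-3 \right)}}{10271} = \frac{272 \cdot \frac{5}{2}}{10271} = 680 \cdot \frac{1}{10271} = \frac{680}{10271}$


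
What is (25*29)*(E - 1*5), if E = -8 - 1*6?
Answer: -13775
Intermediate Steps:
E = -14 (E = -8 - 6 = -14)
(25*29)*(E - 1*5) = (25*29)*(-14 - 1*5) = 725*(-14 - 5) = 725*(-19) = -13775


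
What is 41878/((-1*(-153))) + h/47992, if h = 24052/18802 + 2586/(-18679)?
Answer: 741439196177833/2708825329854 ≈ 273.71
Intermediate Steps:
h = 28617524/25085897 (h = 24052*(1/18802) + 2586*(-1/18679) = 1718/1343 - 2586/18679 = 28617524/25085897 ≈ 1.1408)
41878/((-1*(-153))) + h/47992 = 41878/((-1*(-153))) + (28617524/25085897)/47992 = 41878/153 + (28617524/25085897)*(1/47992) = 41878*(1/153) + 7154381/300980592206 = 41878/153 + 7154381/300980592206 = 741439196177833/2708825329854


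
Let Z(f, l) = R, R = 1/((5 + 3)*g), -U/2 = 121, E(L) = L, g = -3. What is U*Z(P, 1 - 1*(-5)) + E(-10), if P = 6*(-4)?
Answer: 1/12 ≈ 0.083333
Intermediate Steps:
P = -24
U = -242 (U = -2*121 = -242)
R = -1/24 (R = 1/((5 + 3)*(-3)) = 1/(8*(-3)) = 1/(-24) = -1/24 ≈ -0.041667)
Z(f, l) = -1/24
U*Z(P, 1 - 1*(-5)) + E(-10) = -242*(-1/24) - 10 = 121/12 - 10 = 1/12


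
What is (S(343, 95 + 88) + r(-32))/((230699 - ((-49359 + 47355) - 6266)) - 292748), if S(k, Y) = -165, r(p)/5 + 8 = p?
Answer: 365/53779 ≈ 0.0067870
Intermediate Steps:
r(p) = -40 + 5*p
(S(343, 95 + 88) + r(-32))/((230699 - ((-49359 + 47355) - 6266)) - 292748) = (-165 + (-40 + 5*(-32)))/((230699 - ((-49359 + 47355) - 6266)) - 292748) = (-165 + (-40 - 160))/((230699 - (-2004 - 6266)) - 292748) = (-165 - 200)/((230699 - 1*(-8270)) - 292748) = -365/((230699 + 8270) - 292748) = -365/(238969 - 292748) = -365/(-53779) = -365*(-1/53779) = 365/53779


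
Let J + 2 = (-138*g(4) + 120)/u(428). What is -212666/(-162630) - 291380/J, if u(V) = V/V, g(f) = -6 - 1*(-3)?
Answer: -5909248886/10814895 ≈ -546.40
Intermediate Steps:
g(f) = -3 (g(f) = -6 + 3 = -3)
u(V) = 1
J = 532 (J = -2 + (-138*(-3) + 120)/1 = -2 + (414 + 120)*1 = -2 + 534*1 = -2 + 534 = 532)
-212666/(-162630) - 291380/J = -212666/(-162630) - 291380/532 = -212666*(-1/162630) - 291380*1/532 = 106333/81315 - 72845/133 = -5909248886/10814895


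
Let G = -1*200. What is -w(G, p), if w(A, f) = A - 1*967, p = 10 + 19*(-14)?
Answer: 1167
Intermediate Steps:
p = -256 (p = 10 - 266 = -256)
G = -200
w(A, f) = -967 + A (w(A, f) = A - 967 = -967 + A)
-w(G, p) = -(-967 - 200) = -1*(-1167) = 1167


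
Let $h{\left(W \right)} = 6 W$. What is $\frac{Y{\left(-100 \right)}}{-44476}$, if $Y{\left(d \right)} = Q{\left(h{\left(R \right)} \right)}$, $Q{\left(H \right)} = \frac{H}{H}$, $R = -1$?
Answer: $- \frac{1}{44476} \approx -2.2484 \cdot 10^{-5}$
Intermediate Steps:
$Q{\left(H \right)} = 1$
$Y{\left(d \right)} = 1$
$\frac{Y{\left(-100 \right)}}{-44476} = 1 \frac{1}{-44476} = 1 \left(- \frac{1}{44476}\right) = - \frac{1}{44476}$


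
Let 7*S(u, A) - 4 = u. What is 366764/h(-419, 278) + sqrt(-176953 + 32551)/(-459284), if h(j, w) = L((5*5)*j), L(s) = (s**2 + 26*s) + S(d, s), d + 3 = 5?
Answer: 2567348/766172931 - I*sqrt(144402)/459284 ≈ 0.0033509 - 0.00082738*I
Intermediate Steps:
d = 2 (d = -3 + 5 = 2)
S(u, A) = 4/7 + u/7
L(s) = 6/7 + s**2 + 26*s (L(s) = (s**2 + 26*s) + (4/7 + (1/7)*2) = (s**2 + 26*s) + (4/7 + 2/7) = (s**2 + 26*s) + 6/7 = 6/7 + s**2 + 26*s)
h(j, w) = 6/7 + 625*j**2 + 650*j (h(j, w) = 6/7 + ((5*5)*j)**2 + 26*((5*5)*j) = 6/7 + (25*j)**2 + 26*(25*j) = 6/7 + 625*j**2 + 650*j)
366764/h(-419, 278) + sqrt(-176953 + 32551)/(-459284) = 366764/(6/7 + 625*(-419)**2 + 650*(-419)) + sqrt(-176953 + 32551)/(-459284) = 366764/(6/7 + 625*175561 - 272350) + sqrt(-144402)*(-1/459284) = 366764/(6/7 + 109725625 - 272350) + (I*sqrt(144402))*(-1/459284) = 366764/(766172931/7) - I*sqrt(144402)/459284 = 366764*(7/766172931) - I*sqrt(144402)/459284 = 2567348/766172931 - I*sqrt(144402)/459284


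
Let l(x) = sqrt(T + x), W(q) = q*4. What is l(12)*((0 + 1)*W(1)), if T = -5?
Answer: 4*sqrt(7) ≈ 10.583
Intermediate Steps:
W(q) = 4*q
l(x) = sqrt(-5 + x)
l(12)*((0 + 1)*W(1)) = sqrt(-5 + 12)*((0 + 1)*(4*1)) = sqrt(7)*(1*4) = sqrt(7)*4 = 4*sqrt(7)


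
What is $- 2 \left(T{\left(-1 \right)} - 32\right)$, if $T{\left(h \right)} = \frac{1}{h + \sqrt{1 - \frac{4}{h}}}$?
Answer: $\frac{127}{2} - \frac{\sqrt{5}}{2} \approx 62.382$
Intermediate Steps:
$- 2 \left(T{\left(-1 \right)} - 32\right) = - 2 \left(\frac{1}{-1 + \sqrt{\frac{-4 - 1}{-1}}} - 32\right) = - 2 \left(\frac{1}{-1 + \sqrt{\left(-1\right) \left(-5\right)}} - 32\right) = - 2 \left(\frac{1}{-1 + \sqrt{5}} - 32\right) = - 2 \left(-32 + \frac{1}{-1 + \sqrt{5}}\right) = 64 - \frac{2}{-1 + \sqrt{5}}$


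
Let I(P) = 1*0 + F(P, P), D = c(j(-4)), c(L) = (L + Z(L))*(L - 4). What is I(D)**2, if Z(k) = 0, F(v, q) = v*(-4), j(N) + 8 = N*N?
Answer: 16384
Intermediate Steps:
j(N) = -8 + N**2 (j(N) = -8 + N*N = -8 + N**2)
F(v, q) = -4*v
c(L) = L*(-4 + L) (c(L) = (L + 0)*(L - 4) = L*(-4 + L))
D = 32 (D = (-8 + (-4)**2)*(-4 + (-8 + (-4)**2)) = (-8 + 16)*(-4 + (-8 + 16)) = 8*(-4 + 8) = 8*4 = 32)
I(P) = -4*P (I(P) = 1*0 - 4*P = 0 - 4*P = -4*P)
I(D)**2 = (-4*32)**2 = (-128)**2 = 16384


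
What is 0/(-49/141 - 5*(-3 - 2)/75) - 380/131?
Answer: -380/131 ≈ -2.9008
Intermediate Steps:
0/(-49/141 - 5*(-3 - 2)/75) - 380/131 = 0/(-49*1/141 - 5*(-5)*(1/75)) - 380*1/131 = 0/(-49/141 + 25*(1/75)) - 380/131 = 0/(-49/141 + ⅓) - 380/131 = 0/(-2/141) - 380/131 = 0*(-141/2) - 380/131 = 0 - 380/131 = -380/131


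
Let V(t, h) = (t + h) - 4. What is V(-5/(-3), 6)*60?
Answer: 220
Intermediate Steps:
V(t, h) = -4 + h + t (V(t, h) = (h + t) - 4 = -4 + h + t)
V(-5/(-3), 6)*60 = (-4 + 6 - 5/(-3))*60 = (-4 + 6 - 5*(-⅓))*60 = (-4 + 6 + 5/3)*60 = (11/3)*60 = 220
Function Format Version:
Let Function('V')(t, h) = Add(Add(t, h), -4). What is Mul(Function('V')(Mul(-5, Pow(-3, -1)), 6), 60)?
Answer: 220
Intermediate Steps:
Function('V')(t, h) = Add(-4, h, t) (Function('V')(t, h) = Add(Add(h, t), -4) = Add(-4, h, t))
Mul(Function('V')(Mul(-5, Pow(-3, -1)), 6), 60) = Mul(Add(-4, 6, Mul(-5, Pow(-3, -1))), 60) = Mul(Add(-4, 6, Mul(-5, Rational(-1, 3))), 60) = Mul(Add(-4, 6, Rational(5, 3)), 60) = Mul(Rational(11, 3), 60) = 220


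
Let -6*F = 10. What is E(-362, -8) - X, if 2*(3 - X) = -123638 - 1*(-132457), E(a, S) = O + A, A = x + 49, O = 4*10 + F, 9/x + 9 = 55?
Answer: 310088/69 ≈ 4494.0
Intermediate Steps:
x = 9/46 (x = 9/(-9 + 55) = 9/46 ≈ 0.19565)
F = -5/3 (F = -1/6*10 = -5/3 ≈ -1.6667)
O = 115/3 (O = 4*10 - 5/3 = 40 - 5/3 = 115/3 ≈ 38.333)
A = 2263/46 (A = 9/46 + 49 = 2263/46 ≈ 49.196)
E(a, S) = 12079/138 (E(a, S) = 115/3 + 2263/46 = 12079/138)
X = -8813/2 (X = 3 - (-123638 - 1*(-132457))/2 = 3 - (-123638 + 132457)/2 = 3 - 1/2*8819 = 3 - 8819/2 = -8813/2 ≈ -4406.5)
E(-362, -8) - X = 12079/138 - 1*(-8813/2) = 12079/138 + 8813/2 = 310088/69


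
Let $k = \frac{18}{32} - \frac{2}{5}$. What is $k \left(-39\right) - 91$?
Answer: $- \frac{7787}{80} \approx -97.338$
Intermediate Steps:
$k = \frac{13}{80}$ ($k = 18 \cdot \frac{1}{32} - \frac{2}{5} = \frac{9}{16} - \frac{2}{5} = \frac{13}{80} \approx 0.1625$)
$k \left(-39\right) - 91 = \frac{13}{80} \left(-39\right) - 91 = - \frac{507}{80} - 91 = - \frac{7787}{80}$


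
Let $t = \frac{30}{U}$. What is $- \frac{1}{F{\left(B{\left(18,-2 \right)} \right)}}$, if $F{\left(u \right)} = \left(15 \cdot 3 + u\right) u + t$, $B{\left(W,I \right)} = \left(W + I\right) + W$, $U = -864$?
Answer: $- \frac{144}{386779} \approx -0.00037231$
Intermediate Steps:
$B{\left(W,I \right)} = I + 2 W$ ($B{\left(W,I \right)} = \left(I + W\right) + W = I + 2 W$)
$t = - \frac{5}{144}$ ($t = \frac{30}{-864} = 30 \left(- \frac{1}{864}\right) = - \frac{5}{144} \approx -0.034722$)
$F{\left(u \right)} = - \frac{5}{144} + u \left(45 + u\right)$ ($F{\left(u \right)} = \left(15 \cdot 3 + u\right) u - \frac{5}{144} = \left(45 + u\right) u - \frac{5}{144} = u \left(45 + u\right) - \frac{5}{144} = - \frac{5}{144} + u \left(45 + u\right)$)
$- \frac{1}{F{\left(B{\left(18,-2 \right)} \right)}} = - \frac{1}{- \frac{5}{144} + \left(-2 + 2 \cdot 18\right)^{2} + 45 \left(-2 + 2 \cdot 18\right)} = - \frac{1}{- \frac{5}{144} + \left(-2 + 36\right)^{2} + 45 \left(-2 + 36\right)} = - \frac{1}{- \frac{5}{144} + 34^{2} + 45 \cdot 34} = - \frac{1}{- \frac{5}{144} + 1156 + 1530} = - \frac{1}{\frac{386779}{144}} = \left(-1\right) \frac{144}{386779} = - \frac{144}{386779}$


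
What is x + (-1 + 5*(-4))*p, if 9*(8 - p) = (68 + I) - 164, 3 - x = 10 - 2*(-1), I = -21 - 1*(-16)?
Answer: -1238/3 ≈ -412.67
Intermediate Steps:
I = -5 (I = -21 + 16 = -5)
x = -9 (x = 3 - (10 - 2*(-1)) = 3 - (10 + 2) = 3 - 1*12 = 3 - 12 = -9)
p = 173/9 (p = 8 - ((68 - 5) - 164)/9 = 8 - (63 - 164)/9 = 8 - 1/9*(-101) = 8 + 101/9 = 173/9 ≈ 19.222)
x + (-1 + 5*(-4))*p = -9 + (-1 + 5*(-4))*(173/9) = -9 + (-1 - 20)*(173/9) = -9 - 21*173/9 = -9 - 1211/3 = -1238/3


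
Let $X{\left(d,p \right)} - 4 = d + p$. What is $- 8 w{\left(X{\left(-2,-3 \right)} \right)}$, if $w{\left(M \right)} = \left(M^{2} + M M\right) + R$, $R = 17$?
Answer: $-152$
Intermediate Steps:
$X{\left(d,p \right)} = 4 + d + p$ ($X{\left(d,p \right)} = 4 + \left(d + p\right) = 4 + d + p$)
$w{\left(M \right)} = 17 + 2 M^{2}$ ($w{\left(M \right)} = \left(M^{2} + M M\right) + 17 = \left(M^{2} + M^{2}\right) + 17 = 2 M^{2} + 17 = 17 + 2 M^{2}$)
$- 8 w{\left(X{\left(-2,-3 \right)} \right)} = - 8 \left(17 + 2 \left(4 - 2 - 3\right)^{2}\right) = - 8 \left(17 + 2 \left(-1\right)^{2}\right) = - 8 \left(17 + 2 \cdot 1\right) = - 8 \left(17 + 2\right) = \left(-8\right) 19 = -152$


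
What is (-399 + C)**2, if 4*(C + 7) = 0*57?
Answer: 164836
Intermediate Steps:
C = -7 (C = -7 + (0*57)/4 = -7 + (1/4)*0 = -7 + 0 = -7)
(-399 + C)**2 = (-399 - 7)**2 = (-406)**2 = 164836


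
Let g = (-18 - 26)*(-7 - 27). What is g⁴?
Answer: 5008715616256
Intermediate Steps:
g = 1496 (g = -44*(-34) = 1496)
g⁴ = 1496⁴ = 5008715616256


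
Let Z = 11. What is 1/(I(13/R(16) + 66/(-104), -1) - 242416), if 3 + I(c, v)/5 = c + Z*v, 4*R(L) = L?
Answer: -13/3152148 ≈ -4.1242e-6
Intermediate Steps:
R(L) = L/4
I(c, v) = -15 + 5*c + 55*v (I(c, v) = -15 + 5*(c + 11*v) = -15 + (5*c + 55*v) = -15 + 5*c + 55*v)
1/(I(13/R(16) + 66/(-104), -1) - 242416) = 1/((-15 + 5*(13/(((1/4)*16)) + 66/(-104)) + 55*(-1)) - 242416) = 1/((-15 + 5*(13/4 + 66*(-1/104)) - 55) - 242416) = 1/((-15 + 5*(13*(1/4) - 33/52) - 55) - 242416) = 1/((-15 + 5*(13/4 - 33/52) - 55) - 242416) = 1/((-15 + 5*(34/13) - 55) - 242416) = 1/((-15 + 170/13 - 55) - 242416) = 1/(-740/13 - 242416) = 1/(-3152148/13) = -13/3152148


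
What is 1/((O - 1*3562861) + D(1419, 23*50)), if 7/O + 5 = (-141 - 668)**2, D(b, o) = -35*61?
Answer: -654476/2333204322089 ≈ -2.8051e-7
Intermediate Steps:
D(b, o) = -2135
O = 7/654476 (O = 7/(-5 + (-141 - 668)**2) = 7/(-5 + (-809)**2) = 7/(-5 + 654481) = 7/654476 ≈ 1.0696e-5)
1/((O - 1*3562861) + D(1419, 23*50)) = 1/((7/654476 - 1*3562861) - 2135) = 1/((7/654476 - 3562861) - 2135) = 1/(-2331807015829/654476 - 2135) = 1/(-2333204322089/654476) = -654476/2333204322089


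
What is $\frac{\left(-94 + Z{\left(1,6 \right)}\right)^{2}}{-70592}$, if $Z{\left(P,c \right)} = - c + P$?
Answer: $- \frac{9801}{70592} \approx -0.13884$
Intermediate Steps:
$Z{\left(P,c \right)} = P - c$
$\frac{\left(-94 + Z{\left(1,6 \right)}\right)^{2}}{-70592} = \frac{\left(-94 + \left(1 - 6\right)\right)^{2}}{-70592} = \left(-94 + \left(1 - 6\right)\right)^{2} \left(- \frac{1}{70592}\right) = \left(-94 - 5\right)^{2} \left(- \frac{1}{70592}\right) = \left(-99\right)^{2} \left(- \frac{1}{70592}\right) = 9801 \left(- \frac{1}{70592}\right) = - \frac{9801}{70592}$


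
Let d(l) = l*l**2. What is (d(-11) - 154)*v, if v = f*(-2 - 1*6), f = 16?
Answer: 190080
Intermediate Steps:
v = -128 (v = 16*(-2 - 1*6) = 16*(-2 - 6) = 16*(-8) = -128)
d(l) = l**3
(d(-11) - 154)*v = ((-11)**3 - 154)*(-128) = (-1331 - 154)*(-128) = -1485*(-128) = 190080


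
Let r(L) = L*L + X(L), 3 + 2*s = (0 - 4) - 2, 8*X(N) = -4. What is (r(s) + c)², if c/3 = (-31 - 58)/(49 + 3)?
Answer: 36100/169 ≈ 213.61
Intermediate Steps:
X(N) = -½ (X(N) = (⅛)*(-4) = -½)
c = -267/52 (c = 3*((-31 - 58)/(49 + 3)) = 3*(-89/52) = -267/52 ≈ -5.1346)
s = -9/2 (s = -3/2 + ((0 - 4) - 2)/2 = -3/2 + (-4 - 2)/2 = -3/2 + (½)*(-6) = -3/2 - 3 = -9/2 ≈ -4.5000)
r(L) = -½ + L² (r(L) = L*L - ½ = L² - ½ = -½ + L²)
(r(s) + c)² = ((-½ + (-9/2)²) - 267/52)² = ((-½ + 81/4) - 267/52)² = (79/4 - 267/52)² = (190/13)² = 36100/169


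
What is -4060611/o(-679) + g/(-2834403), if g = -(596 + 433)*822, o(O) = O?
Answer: 3836660774745/641519879 ≈ 5980.6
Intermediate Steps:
g = -845838 (g = -1029*822 = -1*845838 = -845838)
-4060611/o(-679) + g/(-2834403) = -4060611/(-679) - 845838/(-2834403) = -4060611*(-1/679) - 845838*(-1/2834403) = 4060611/679 + 281946/944801 = 3836660774745/641519879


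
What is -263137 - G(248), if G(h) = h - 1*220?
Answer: -263165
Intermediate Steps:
G(h) = -220 + h (G(h) = h - 220 = -220 + h)
-263137 - G(248) = -263137 - (-220 + 248) = -263137 - 1*28 = -263137 - 28 = -263165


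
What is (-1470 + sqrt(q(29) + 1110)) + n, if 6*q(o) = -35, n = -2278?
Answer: -3748 + 5*sqrt(1590)/6 ≈ -3714.8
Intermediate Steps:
q(o) = -35/6 (q(o) = (1/6)*(-35) = -35/6)
(-1470 + sqrt(q(29) + 1110)) + n = (-1470 + sqrt(-35/6 + 1110)) - 2278 = (-1470 + sqrt(6625/6)) - 2278 = (-1470 + 5*sqrt(1590)/6) - 2278 = -3748 + 5*sqrt(1590)/6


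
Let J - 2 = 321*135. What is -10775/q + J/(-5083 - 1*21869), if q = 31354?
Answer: -824598049/422526504 ≈ -1.9516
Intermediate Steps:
J = 43337 (J = 2 + 321*135 = 2 + 43335 = 43337)
-10775/q + J/(-5083 - 1*21869) = -10775/31354 + 43337/(-5083 - 1*21869) = -10775*1/31354 + 43337/(-5083 - 21869) = -10775/31354 + 43337/(-26952) = -10775/31354 + 43337*(-1/26952) = -10775/31354 - 43337/26952 = -824598049/422526504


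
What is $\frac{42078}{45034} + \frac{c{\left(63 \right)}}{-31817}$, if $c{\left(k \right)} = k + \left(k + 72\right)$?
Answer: $\frac{664939497}{716423389} \approx 0.92814$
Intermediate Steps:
$c{\left(k \right)} = 72 + 2 k$ ($c{\left(k \right)} = k + \left(72 + k\right) = 72 + 2 k$)
$\frac{42078}{45034} + \frac{c{\left(63 \right)}}{-31817} = \frac{42078}{45034} + \frac{72 + 2 \cdot 63}{-31817} = 42078 \cdot \frac{1}{45034} + \left(72 + 126\right) \left(- \frac{1}{31817}\right) = \frac{21039}{22517} + 198 \left(- \frac{1}{31817}\right) = \frac{21039}{22517} - \frac{198}{31817} = \frac{664939497}{716423389}$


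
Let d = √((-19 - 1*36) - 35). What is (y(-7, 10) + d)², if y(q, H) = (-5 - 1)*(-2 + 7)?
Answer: 810 - 180*I*√10 ≈ 810.0 - 569.21*I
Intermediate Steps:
y(q, H) = -30 (y(q, H) = -6*5 = -30)
d = 3*I*√10 (d = √((-19 - 36) - 35) = √(-55 - 35) = √(-90) = 3*I*√10 ≈ 9.4868*I)
(y(-7, 10) + d)² = (-30 + 3*I*√10)²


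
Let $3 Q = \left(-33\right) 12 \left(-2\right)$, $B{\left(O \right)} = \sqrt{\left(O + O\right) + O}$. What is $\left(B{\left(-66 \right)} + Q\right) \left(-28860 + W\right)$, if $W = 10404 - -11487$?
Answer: $-1839816 - 20907 i \sqrt{22} \approx -1.8398 \cdot 10^{6} - 98063.0 i$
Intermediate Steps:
$W = 21891$ ($W = 10404 + 11487 = 21891$)
$B{\left(O \right)} = \sqrt{3} \sqrt{O}$ ($B{\left(O \right)} = \sqrt{2 O + O} = \sqrt{3 O} = \sqrt{3} \sqrt{O}$)
$Q = 264$ ($Q = \frac{\left(-33\right) 12 \left(-2\right)}{3} = \frac{\left(-396\right) \left(-2\right)}{3} = \frac{1}{3} \cdot 792 = 264$)
$\left(B{\left(-66 \right)} + Q\right) \left(-28860 + W\right) = \left(\sqrt{3} \sqrt{-66} + 264\right) \left(-28860 + 21891\right) = \left(\sqrt{3} i \sqrt{66} + 264\right) \left(-6969\right) = \left(3 i \sqrt{22} + 264\right) \left(-6969\right) = \left(264 + 3 i \sqrt{22}\right) \left(-6969\right) = -1839816 - 20907 i \sqrt{22}$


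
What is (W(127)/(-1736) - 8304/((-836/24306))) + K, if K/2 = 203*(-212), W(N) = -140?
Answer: 2013153941/12958 ≈ 1.5536e+5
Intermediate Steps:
K = -86072 (K = 2*(203*(-212)) = 2*(-43036) = -86072)
(W(127)/(-1736) - 8304/((-836/24306))) + K = (-140/(-1736) - 8304/((-836/24306))) - 86072 = (-140*(-1/1736) - 8304/((-836*1/24306))) - 86072 = (5/62 - 8304/(-418/12153)) - 86072 = (5/62 - 8304*(-12153/418)) - 86072 = (5/62 + 50459256/209) - 86072 = 3128474917/12958 - 86072 = 2013153941/12958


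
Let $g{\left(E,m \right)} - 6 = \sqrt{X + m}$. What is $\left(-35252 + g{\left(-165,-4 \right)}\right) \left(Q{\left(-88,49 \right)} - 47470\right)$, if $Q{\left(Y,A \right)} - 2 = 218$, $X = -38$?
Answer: $1665373500 - 47250 i \sqrt{42} \approx 1.6654 \cdot 10^{9} - 3.0622 \cdot 10^{5} i$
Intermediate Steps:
$Q{\left(Y,A \right)} = 220$ ($Q{\left(Y,A \right)} = 2 + 218 = 220$)
$g{\left(E,m \right)} = 6 + \sqrt{-38 + m}$
$\left(-35252 + g{\left(-165,-4 \right)}\right) \left(Q{\left(-88,49 \right)} - 47470\right) = \left(-35252 + \left(6 + \sqrt{-38 - 4}\right)\right) \left(220 - 47470\right) = \left(-35252 + \left(6 + \sqrt{-42}\right)\right) \left(-47250\right) = \left(-35252 + \left(6 + i \sqrt{42}\right)\right) \left(-47250\right) = \left(-35246 + i \sqrt{42}\right) \left(-47250\right) = 1665373500 - 47250 i \sqrt{42}$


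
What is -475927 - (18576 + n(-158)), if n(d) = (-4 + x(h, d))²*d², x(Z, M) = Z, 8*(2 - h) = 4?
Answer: -650528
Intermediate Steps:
h = 3/2 (h = 2 - ⅛*4 = 2 - ½ = 3/2 ≈ 1.5000)
n(d) = 25*d²/4 (n(d) = (-4 + 3/2)²*d² = (-5/2)²*d² = 25*d²/4)
-475927 - (18576 + n(-158)) = -475927 - (18576 + (25/4)*(-158)²) = -475927 - (18576 + (25/4)*24964) = -475927 - (18576 + 156025) = -475927 - 1*174601 = -475927 - 174601 = -650528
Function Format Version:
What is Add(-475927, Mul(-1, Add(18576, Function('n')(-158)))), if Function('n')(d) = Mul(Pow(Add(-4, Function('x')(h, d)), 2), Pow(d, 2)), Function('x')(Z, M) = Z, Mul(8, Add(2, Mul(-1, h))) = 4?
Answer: -650528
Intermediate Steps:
h = Rational(3, 2) (h = Add(2, Mul(Rational(-1, 8), 4)) = Add(2, Rational(-1, 2)) = Rational(3, 2) ≈ 1.5000)
Function('n')(d) = Mul(Rational(25, 4), Pow(d, 2)) (Function('n')(d) = Mul(Pow(Add(-4, Rational(3, 2)), 2), Pow(d, 2)) = Mul(Pow(Rational(-5, 2), 2), Pow(d, 2)) = Mul(Rational(25, 4), Pow(d, 2)))
Add(-475927, Mul(-1, Add(18576, Function('n')(-158)))) = Add(-475927, Mul(-1, Add(18576, Mul(Rational(25, 4), Pow(-158, 2))))) = Add(-475927, Mul(-1, Add(18576, Mul(Rational(25, 4), 24964)))) = Add(-475927, Mul(-1, Add(18576, 156025))) = Add(-475927, Mul(-1, 174601)) = Add(-475927, -174601) = -650528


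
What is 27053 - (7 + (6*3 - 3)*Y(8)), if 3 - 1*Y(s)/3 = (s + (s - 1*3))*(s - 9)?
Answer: 26326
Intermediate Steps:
Y(s) = 9 - 3*(-9 + s)*(-3 + 2*s) (Y(s) = 9 - 3*(s + (s - 1*3))*(s - 9) = 9 - 3*(s + (s - 3))*(-9 + s) = 9 - 3*(s + (-3 + s))*(-9 + s) = 9 - 3*(-3 + 2*s)*(-9 + s) = 9 - 3*(-9 + s)*(-3 + 2*s))
27053 - (7 + (6*3 - 3)*Y(8)) = 27053 - (7 + (6*3 - 3)*(-72 - 6*8² + 63*8)) = 27053 - (7 + (18 - 3)*(-72 - 6*64 + 504)) = 27053 - (7 + 15*(-72 - 384 + 504)) = 27053 - (7 + 15*48) = 27053 - (7 + 720) = 27053 - 1*727 = 27053 - 727 = 26326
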